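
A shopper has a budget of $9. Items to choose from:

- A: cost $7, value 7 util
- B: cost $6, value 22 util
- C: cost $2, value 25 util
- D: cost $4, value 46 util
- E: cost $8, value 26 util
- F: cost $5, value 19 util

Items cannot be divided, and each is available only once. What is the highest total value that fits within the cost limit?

This is a 0/1 knapsack; check combinations near the capacity.
- C+D: cost 2+4=6, value 25+46=71
- D+F: cost 4+5=9, value 46+19=65
- B+C: cost 6+2=8, value 22+25=47
- D: cost 4, value 46
- C+F: cost 2+5=7, value 25+19=44
Best: 71 util.

71 util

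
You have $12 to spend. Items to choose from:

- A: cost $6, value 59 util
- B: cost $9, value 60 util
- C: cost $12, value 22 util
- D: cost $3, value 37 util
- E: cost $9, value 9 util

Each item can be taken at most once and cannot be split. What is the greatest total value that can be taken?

97 util

Check high-value combinations within $12:
- B+D: cost 9+3=12, value 60+37=97
- A+D: cost 6+3=9, value 59+37=96
- B: cost 9, value 60
- A: cost 6, value 59
- D+E: cost 3+9=12, value 37+9=46
Best: 97 util.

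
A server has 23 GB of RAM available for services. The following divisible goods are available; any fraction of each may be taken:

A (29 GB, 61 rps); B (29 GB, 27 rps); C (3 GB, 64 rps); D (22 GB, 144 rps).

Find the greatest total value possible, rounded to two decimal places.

Take in order of value per unit:
- C (64/3 per unit): all 3 → value 64, running total 64.00
- D (144/22 per unit): 20 of 22 → value 20×144/22 = 130.9091, running total 194.91
Total 194.91.

194.91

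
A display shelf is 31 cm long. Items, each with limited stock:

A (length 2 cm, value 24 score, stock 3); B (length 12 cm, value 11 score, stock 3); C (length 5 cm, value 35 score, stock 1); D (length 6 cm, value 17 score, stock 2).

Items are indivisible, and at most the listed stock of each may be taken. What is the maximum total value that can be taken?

Top feasible selections:
- 3×A + 1×C + 2×D: length 23, value 141
- 3×A + 1×B + 1×C + 1×D: length 29, value 135
Best: 141 score.

141 score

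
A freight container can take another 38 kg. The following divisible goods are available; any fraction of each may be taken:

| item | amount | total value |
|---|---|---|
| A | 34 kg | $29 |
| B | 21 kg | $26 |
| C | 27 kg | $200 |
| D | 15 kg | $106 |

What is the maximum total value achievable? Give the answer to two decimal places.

Take in order of value per unit:
- C (200/27 per unit): all 27 → value 200, running total 200.00
- D (106/15 per unit): 11 of 15 → value 11×106/15 = 77.7333, running total 277.73
Total 277.73.

277.73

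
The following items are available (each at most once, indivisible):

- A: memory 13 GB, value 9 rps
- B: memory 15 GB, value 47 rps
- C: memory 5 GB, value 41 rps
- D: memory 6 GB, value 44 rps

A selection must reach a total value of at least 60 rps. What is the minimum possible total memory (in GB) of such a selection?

Subsets with value ≥ 60, sorted by total memory:
- C+D: memory 11, value 85
- B+C: memory 20, value 88
- B+D: memory 21, value 91
- A+C+D: memory 24, value 94
Minimum memory: 11 GB.

11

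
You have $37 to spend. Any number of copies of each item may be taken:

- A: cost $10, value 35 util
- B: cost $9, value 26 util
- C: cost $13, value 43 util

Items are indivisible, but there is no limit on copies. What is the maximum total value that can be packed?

Best value-per-unit is A at 35/10; filling with it alone gives 3×35 = 105.
Optimal mix: 1×A + 2×C → cost 36, value 121.

121 util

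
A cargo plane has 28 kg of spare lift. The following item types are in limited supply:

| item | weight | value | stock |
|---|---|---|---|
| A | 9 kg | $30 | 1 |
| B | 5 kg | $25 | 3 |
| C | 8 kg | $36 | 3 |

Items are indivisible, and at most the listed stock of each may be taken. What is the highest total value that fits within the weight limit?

Best selections within weight 28 and stock limits:
- 2×B + 2×C: weight 26, value 122
- 1×A + 2×B + 1×C: weight 27, value 116
Best: $122.

$122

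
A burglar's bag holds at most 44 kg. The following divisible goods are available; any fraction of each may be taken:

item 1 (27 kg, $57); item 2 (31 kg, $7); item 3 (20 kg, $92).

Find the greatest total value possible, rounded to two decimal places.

Take in order of value per unit:
- item 3 (92/20 per unit): all 20 → value 92, running total 92.00
- item 1 (57/27 per unit): 24 of 27 → value 24×57/27 = 50.6667, running total 142.67
Total 142.67.

142.67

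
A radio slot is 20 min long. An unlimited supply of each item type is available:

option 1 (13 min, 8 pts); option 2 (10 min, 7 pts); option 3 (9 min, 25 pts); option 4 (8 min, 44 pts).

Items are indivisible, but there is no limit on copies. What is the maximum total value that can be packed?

88 pts

Best value-per-unit is option 4 at 44/8, and filling with it alone uses duration 2×8=16. No mix of the others beats 2×44 = 88.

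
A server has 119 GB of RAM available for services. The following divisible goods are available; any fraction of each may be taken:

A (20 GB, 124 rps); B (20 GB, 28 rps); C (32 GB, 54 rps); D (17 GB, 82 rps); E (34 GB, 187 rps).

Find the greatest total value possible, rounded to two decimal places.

469.40

Take in order of value per unit:
- A (124/20 per unit): all 20 → value 124, running total 124.00
- E (187/34 per unit): all 34 → value 187, running total 311.00
- D (82/17 per unit): all 17 → value 82, running total 393.00
- C (54/32 per unit): all 32 → value 54, running total 447.00
- B (28/20 per unit): 16 of 20 → value 16×28/20 = 22.4000, running total 469.40
Total 469.40.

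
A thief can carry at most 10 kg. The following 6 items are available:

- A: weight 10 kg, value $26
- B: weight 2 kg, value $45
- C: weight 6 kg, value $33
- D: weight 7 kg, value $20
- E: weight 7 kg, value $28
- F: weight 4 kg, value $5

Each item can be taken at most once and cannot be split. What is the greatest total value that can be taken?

$78

Check high-value combinations within 10 kg:
- B+C: weight 2+6=8, value 45+33=78
- B+E: weight 2+7=9, value 45+28=73
- B+D: weight 2+7=9, value 45+20=65
- B+F: weight 2+4=6, value 45+5=50
- B: weight 2, value 45
Best: $78.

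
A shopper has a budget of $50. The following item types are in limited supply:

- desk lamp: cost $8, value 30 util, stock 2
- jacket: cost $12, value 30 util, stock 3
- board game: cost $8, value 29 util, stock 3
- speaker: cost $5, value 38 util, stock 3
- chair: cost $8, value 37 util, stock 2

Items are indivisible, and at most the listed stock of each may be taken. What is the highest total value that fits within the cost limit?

Top feasible selections:
- 2×desk lamp + 3×speaker + 2×chair: cost 47, value 248
- 1×desk lamp + 1×board game + 3×speaker + 2×chair: cost 47, value 247
- 2×board game + 3×speaker + 2×chair: cost 47, value 246
- 2×desk lamp + 1×board game + 3×speaker + 1×chair: cost 47, value 240
Best: 248 util.

248 util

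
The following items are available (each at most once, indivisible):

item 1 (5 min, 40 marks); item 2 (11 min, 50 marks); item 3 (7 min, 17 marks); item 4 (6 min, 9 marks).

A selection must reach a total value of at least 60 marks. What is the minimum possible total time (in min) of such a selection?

Subsets with value ≥ 60, sorted by total time:
- item 1+item 2: time 16, value 90
- item 2+item 3: time 18, value 67
- item 1+item 3+item 4: time 18, value 66
- item 1+item 2+item 4: time 22, value 99
Minimum time: 16 min.

16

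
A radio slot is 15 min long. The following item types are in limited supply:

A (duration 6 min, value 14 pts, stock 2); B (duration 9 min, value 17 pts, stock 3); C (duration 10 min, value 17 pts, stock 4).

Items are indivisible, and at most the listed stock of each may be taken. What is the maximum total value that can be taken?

Best selections within duration 15 and stock limits:
- 1×A + 1×B: duration 15, value 31
- 2×A: duration 12, value 28
- 1×B: duration 9, value 17
Best: 31 pts.

31 pts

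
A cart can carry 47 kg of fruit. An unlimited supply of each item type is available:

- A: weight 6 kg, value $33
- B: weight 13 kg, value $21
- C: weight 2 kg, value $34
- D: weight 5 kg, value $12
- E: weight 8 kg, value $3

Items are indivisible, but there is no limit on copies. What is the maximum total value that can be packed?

$782

Best value-per-unit is C at 34/2, and filling with it alone uses weight 23×2=46. No mix of the others beats 23×34 = 782.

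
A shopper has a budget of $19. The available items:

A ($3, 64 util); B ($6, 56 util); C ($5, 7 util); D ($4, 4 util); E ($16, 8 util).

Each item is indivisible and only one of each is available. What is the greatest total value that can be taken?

This is a 0/1 knapsack; check combinations near the capacity.
- A+B+C+D: cost 3+6+5+4=18, value 64+56+7+4=131
- A+B+C: cost 3+6+5=14, value 64+56+7=127
- A+B+D: cost 3+6+4=13, value 64+56+4=124
- A+B: cost 3+6=9, value 64+56=120
Best: 131 util.

131 util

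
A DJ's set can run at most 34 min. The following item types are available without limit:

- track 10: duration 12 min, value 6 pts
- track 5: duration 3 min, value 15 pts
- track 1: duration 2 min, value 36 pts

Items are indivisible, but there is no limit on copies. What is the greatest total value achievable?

Best value-per-unit is track 1 at 36/2, and filling with it alone uses duration 17×2=34. No mix of the others beats 17×36 = 612.

612 pts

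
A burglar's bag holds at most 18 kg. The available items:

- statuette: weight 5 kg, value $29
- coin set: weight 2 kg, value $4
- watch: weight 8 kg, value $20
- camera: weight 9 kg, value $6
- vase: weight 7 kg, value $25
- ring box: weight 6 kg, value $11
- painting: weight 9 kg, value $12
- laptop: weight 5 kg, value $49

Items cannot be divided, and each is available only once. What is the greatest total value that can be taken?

Check high-value combinations within 18 kg:
- statuette+vase+laptop: weight 5+7+5=17, value 29+25+49=103
- statuette+watch+laptop: weight 5+8+5=18, value 29+20+49=98
- statuette+coin set+ring box+laptop: weight 5+2+6+5=18, value 29+4+11+49=93
Best: $103.

$103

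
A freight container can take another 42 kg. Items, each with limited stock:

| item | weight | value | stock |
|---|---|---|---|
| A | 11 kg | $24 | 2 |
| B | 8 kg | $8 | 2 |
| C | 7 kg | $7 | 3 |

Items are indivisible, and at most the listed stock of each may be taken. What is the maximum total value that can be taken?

$64

Best selections within weight 42 and stock limits:
- 2×A + 2×B: weight 38, value 64
- 2×A + 1×B + 1×C: weight 37, value 63
- 2×A + 2×C: weight 36, value 62
Best: $64.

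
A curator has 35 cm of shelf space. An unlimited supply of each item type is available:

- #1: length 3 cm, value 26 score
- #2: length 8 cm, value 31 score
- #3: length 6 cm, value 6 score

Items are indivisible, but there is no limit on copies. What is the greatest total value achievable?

286 score

Best value-per-unit is #1 at 26/3, and filling with it alone uses length 11×3=33. No mix of the others beats 11×26 = 286.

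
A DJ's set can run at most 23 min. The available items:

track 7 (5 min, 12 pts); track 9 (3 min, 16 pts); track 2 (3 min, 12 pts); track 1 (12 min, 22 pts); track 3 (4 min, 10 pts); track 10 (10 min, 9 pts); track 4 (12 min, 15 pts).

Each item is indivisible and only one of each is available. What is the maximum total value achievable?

62 pts

Check high-value combinations within 23 min:
- track 7+track 9+track 2+track 1: duration 5+3+3+12=23, value 12+16+12+22=62
- track 9+track 2+track 1+track 3: duration 3+3+12+4=22, value 16+12+22+10=60
- track 7+track 9+track 2+track 4: duration 5+3+3+12=23, value 12+16+12+15=55
- track 9+track 2+track 3+track 4: duration 3+3+4+12=22, value 16+12+10+15=53
Best: 62 pts.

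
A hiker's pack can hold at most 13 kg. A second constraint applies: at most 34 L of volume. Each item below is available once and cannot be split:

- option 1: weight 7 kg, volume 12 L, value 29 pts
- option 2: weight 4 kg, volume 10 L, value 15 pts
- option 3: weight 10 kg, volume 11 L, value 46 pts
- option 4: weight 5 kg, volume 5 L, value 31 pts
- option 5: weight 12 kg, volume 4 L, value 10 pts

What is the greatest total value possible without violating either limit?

Feasible sets respecting both limits:
- option 1+option 4: weight 12, volume 17, value 60
- option 3: weight 10, volume 11, value 46
- option 2+option 4: weight 9, volume 15, value 46
- option 1+option 2: weight 11, volume 22, value 44
Best: 60 pts.

60 pts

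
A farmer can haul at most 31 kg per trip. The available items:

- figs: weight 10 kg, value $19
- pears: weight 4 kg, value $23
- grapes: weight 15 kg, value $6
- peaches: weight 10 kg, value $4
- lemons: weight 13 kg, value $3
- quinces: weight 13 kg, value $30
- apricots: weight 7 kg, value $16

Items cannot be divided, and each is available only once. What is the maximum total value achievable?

Check high-value combinations within 31 kg:
- figs+pears+quinces: weight 10+4+13=27, value 19+23+30=72
- pears+quinces+apricots: weight 4+13+7=24, value 23+30+16=69
- figs+quinces+apricots: weight 10+13+7=30, value 19+30+16=65
- figs+pears+peaches+apricots: weight 10+4+10+7=31, value 19+23+4+16=62
- figs+pears+apricots: weight 10+4+7=21, value 19+23+16=58
Best: $72.

$72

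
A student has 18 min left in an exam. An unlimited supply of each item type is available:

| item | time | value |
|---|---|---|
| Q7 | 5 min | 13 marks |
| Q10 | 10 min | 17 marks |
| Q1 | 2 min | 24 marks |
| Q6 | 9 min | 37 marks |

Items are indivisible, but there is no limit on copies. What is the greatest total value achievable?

Best value-per-unit is Q1 at 24/2, and filling with it alone uses time 9×2=18. No mix of the others beats 9×24 = 216.

216 marks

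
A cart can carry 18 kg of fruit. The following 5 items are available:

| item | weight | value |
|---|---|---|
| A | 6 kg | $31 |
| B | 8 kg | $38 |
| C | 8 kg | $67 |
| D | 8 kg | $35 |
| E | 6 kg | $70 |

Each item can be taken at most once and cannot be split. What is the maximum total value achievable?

$137

Check high-value combinations within 18 kg:
- C+E: weight 8+6=14, value 67+70=137
- B+E: weight 8+6=14, value 38+70=108
- D+E: weight 8+6=14, value 35+70=105
Best: $137.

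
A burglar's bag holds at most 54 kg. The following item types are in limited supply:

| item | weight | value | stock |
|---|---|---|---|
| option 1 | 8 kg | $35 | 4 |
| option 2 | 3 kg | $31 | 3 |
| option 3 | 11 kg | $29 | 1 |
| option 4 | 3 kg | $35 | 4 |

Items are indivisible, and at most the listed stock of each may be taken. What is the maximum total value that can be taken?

Top feasible selections:
- 4×option 1 + 3×option 2 + 4×option 4: weight 53, value 373
- 4×option 1 + 2×option 2 + 4×option 4: weight 50, value 342
- 3×option 1 + 3×option 2 + 4×option 4: weight 45, value 338
- 4×option 1 + 3×option 2 + 3×option 4: weight 50, value 338
Best: $373.

$373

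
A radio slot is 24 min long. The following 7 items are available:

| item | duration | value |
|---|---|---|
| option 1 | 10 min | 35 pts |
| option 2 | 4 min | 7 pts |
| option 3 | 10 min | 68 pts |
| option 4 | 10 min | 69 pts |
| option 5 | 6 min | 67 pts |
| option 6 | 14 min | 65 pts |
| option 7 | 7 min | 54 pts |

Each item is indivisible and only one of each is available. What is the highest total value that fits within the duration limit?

190 pts

Check high-value combinations within 24 min:
- option 4+option 5+option 7: duration 10+6+7=23, value 69+67+54=190
- option 3+option 5+option 7: duration 10+6+7=23, value 68+67+54=189
- option 1+option 5+option 7: duration 10+6+7=23, value 35+67+54=156
Best: 190 pts.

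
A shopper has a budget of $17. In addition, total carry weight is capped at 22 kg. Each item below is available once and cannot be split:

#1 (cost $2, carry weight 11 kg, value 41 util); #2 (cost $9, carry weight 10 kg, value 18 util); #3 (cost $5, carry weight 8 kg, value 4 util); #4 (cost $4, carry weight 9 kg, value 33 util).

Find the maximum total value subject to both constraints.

Feasible sets respecting both limits:
- #1+#4: cost 6, carry weight 20, value 74
- #1+#2: cost 11, carry weight 21, value 59
- #2+#4: cost 13, carry weight 19, value 51
- #1+#3: cost 7, carry weight 19, value 45
Best: 74 util.

74 util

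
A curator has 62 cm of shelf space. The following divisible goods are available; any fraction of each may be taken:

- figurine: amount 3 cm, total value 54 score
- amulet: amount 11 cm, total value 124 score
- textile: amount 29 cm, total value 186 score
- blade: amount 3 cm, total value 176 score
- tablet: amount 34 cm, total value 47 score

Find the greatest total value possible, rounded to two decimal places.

562.12

Take in order of value per unit:
- blade (176/3 per unit): all 3 → value 176, running total 176.00
- figurine (54/3 per unit): all 3 → value 54, running total 230.00
- amulet (124/11 per unit): all 11 → value 124, running total 354.00
- textile (186/29 per unit): all 29 → value 186, running total 540.00
- tablet (47/34 per unit): 16 of 34 → value 16×47/34 = 22.1176, running total 562.12
Total 562.12.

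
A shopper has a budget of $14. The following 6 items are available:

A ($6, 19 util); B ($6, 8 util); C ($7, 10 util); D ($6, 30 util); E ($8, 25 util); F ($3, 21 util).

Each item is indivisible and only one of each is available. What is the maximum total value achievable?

Check high-value combinations within $14:
- D+E: cost 6+8=14, value 30+25=55
- D+F: cost 6+3=9, value 30+21=51
- A+D: cost 6+6=12, value 19+30=49
Best: 55 util.

55 util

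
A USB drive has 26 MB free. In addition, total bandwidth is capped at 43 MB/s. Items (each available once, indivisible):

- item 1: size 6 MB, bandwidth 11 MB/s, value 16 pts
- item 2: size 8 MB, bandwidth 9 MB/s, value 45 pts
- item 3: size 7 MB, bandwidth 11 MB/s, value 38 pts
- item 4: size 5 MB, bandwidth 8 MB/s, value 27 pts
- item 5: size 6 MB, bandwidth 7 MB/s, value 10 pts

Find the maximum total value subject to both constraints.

Feasible sets respecting both limits:
- item 1+item 2+item 3+item 4: size 26, bandwidth 39, value 126
- item 2+item 3+item 4+item 5: size 26, bandwidth 35, value 120
- item 2+item 3+item 4: size 20, bandwidth 28, value 110
- item 1+item 2+item 3: size 21, bandwidth 31, value 99
Best: 126 pts.

126 pts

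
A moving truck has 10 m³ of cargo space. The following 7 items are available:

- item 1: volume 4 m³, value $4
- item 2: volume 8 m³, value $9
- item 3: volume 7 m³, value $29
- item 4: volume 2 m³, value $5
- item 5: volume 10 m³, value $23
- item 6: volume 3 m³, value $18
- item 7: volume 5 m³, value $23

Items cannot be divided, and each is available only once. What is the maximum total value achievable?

Check high-value combinations within 10 m³:
- item 3+item 6: volume 7+3=10, value 29+18=47
- item 4+item 6+item 7: volume 2+3+5=10, value 5+18+23=46
- item 6+item 7: volume 3+5=8, value 18+23=41
- item 3+item 4: volume 7+2=9, value 29+5=34
Best: $47.

$47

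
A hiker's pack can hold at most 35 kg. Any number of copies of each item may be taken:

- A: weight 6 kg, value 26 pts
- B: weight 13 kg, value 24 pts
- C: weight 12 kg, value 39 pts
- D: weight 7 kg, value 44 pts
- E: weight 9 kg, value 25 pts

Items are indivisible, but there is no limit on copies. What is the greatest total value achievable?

Best value-per-unit is D at 44/7, and filling with it alone uses weight 5×7=35. No mix of the others beats 5×44 = 220.

220 pts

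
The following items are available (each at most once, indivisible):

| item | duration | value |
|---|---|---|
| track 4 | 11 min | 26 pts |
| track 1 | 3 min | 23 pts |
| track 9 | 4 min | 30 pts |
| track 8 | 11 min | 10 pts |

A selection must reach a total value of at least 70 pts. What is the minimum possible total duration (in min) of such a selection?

Subsets with value ≥ 70, sorted by total duration:
- track 4+track 1+track 9: duration 18, value 79
- track 4+track 1+track 9+track 8: duration 29, value 89
Minimum duration: 18 min.

18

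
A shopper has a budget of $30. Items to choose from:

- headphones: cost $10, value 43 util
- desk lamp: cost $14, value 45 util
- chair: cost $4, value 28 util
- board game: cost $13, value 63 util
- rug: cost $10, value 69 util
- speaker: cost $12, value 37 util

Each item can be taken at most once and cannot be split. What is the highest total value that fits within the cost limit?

160 util

Check high-value combinations within $30:
- chair+board game+rug: cost 4+13+10=27, value 28+63+69=160
- desk lamp+chair+rug: cost 14+4+10=28, value 45+28+69=142
- headphones+chair+rug: cost 10+4+10=24, value 43+28+69=140
Best: 160 util.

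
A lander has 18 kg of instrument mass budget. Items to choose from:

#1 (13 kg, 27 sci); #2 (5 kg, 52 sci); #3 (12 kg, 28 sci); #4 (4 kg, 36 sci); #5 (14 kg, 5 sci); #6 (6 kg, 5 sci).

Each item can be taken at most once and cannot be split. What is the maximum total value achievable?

Check high-value combinations within 18 kg:
- #2+#4+#6: mass 5+4+6=15, value 52+36+5=93
- #2+#4: mass 5+4=9, value 52+36=88
- #2+#3: mass 5+12=17, value 52+28=80
Best: 93 sci.

93 sci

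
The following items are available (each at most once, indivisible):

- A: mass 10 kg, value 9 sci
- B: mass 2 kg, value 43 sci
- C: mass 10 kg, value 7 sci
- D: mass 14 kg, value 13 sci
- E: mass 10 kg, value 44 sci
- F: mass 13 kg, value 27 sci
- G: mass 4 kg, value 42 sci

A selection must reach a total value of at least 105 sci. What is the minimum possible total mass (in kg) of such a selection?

16

Subsets with value ≥ 105, sorted by total mass:
- B+E+G: mass 16, value 129
- B+F+G: mass 19, value 112
Minimum mass: 16 kg.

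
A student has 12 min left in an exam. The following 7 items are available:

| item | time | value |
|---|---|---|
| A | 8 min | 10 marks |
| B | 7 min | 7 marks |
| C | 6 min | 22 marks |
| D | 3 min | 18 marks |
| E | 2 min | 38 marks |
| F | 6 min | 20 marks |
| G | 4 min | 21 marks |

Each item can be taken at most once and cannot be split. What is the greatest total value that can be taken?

Check high-value combinations within 12 min:
- C+E+G: time 6+2+4=12, value 22+38+21=81
- E+F+G: time 2+6+4=12, value 38+20+21=79
- C+D+E: time 6+3+2=11, value 22+18+38=78
Best: 81 marks.

81 marks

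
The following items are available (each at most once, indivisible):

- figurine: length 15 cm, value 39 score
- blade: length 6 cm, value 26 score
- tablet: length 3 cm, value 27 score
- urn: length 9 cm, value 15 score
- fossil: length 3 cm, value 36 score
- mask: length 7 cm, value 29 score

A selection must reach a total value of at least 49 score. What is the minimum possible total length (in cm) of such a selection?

Subsets with value ≥ 49, sorted by total length:
- tablet+fossil: length 6, value 63
- blade+fossil: length 9, value 62
- blade+tablet: length 9, value 53
- fossil+mask: length 10, value 65
Minimum length: 6 cm.

6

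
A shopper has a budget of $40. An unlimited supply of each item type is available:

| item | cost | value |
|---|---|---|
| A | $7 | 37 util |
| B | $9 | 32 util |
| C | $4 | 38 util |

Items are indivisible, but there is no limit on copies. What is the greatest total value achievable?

Best value-per-unit is C at 38/4, and filling with it alone uses cost 10×4=40. No mix of the others beats 10×38 = 380.

380 util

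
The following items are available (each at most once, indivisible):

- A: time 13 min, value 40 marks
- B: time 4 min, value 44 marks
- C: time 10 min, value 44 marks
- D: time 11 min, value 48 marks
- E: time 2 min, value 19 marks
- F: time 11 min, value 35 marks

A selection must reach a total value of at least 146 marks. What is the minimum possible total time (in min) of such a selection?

27

Subsets with value ≥ 146, sorted by total time:
- B+C+D+E: time 27, value 155
- B+D+E+F: time 28, value 146
- A+B+C+E: time 29, value 147
Minimum time: 27 min.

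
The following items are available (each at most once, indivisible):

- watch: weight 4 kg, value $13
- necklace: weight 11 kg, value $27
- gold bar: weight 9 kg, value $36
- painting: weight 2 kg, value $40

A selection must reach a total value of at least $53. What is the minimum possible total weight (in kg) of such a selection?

6

Subsets with value ≥ 53, sorted by total weight:
- watch+painting: weight 6, value 53
- gold bar+painting: weight 11, value 76
- necklace+painting: weight 13, value 67
Minimum weight: 6 kg.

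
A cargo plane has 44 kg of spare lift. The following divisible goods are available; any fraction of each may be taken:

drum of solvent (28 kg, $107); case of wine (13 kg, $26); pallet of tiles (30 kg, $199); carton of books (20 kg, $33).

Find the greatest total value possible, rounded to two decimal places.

Take in order of value per unit:
- pallet of tiles (199/30 per unit): all 30 → value 199, running total 199.00
- drum of solvent (107/28 per unit): 14 of 28 → value 14×107/28 = 53.5000, running total 252.50
Total 252.50.

252.50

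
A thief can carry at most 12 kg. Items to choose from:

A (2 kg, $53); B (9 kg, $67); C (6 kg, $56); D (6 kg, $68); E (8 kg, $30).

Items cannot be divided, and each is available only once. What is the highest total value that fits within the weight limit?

Check high-value combinations within 12 kg:
- C+D: weight 6+6=12, value 56+68=124
- A+D: weight 2+6=8, value 53+68=121
- A+B: weight 2+9=11, value 53+67=120
Best: $124.

$124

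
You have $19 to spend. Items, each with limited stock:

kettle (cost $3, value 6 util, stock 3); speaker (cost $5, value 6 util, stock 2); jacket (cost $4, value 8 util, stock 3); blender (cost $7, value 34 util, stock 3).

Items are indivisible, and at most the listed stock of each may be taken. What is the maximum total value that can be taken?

Top feasible selections:
- 1×jacket + 2×blender: cost 18, value 76
- 1×kettle + 2×blender: cost 17, value 74
- 1×speaker + 2×blender: cost 19, value 74
Best: 76 util.

76 util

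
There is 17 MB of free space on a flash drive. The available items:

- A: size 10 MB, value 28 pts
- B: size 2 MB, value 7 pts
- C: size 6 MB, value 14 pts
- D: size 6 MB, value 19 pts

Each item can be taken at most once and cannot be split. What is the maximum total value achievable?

47 pts

Check high-value combinations within 17 MB:
- A+D: size 10+6=16, value 28+19=47
- A+C: size 10+6=16, value 28+14=42
- B+C+D: size 2+6+6=14, value 7+14+19=40
Best: 47 pts.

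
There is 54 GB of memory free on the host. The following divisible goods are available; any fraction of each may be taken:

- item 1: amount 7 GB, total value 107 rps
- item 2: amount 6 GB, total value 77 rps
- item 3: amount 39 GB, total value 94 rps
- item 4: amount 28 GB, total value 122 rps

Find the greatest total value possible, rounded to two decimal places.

Take in order of value per unit:
- item 1 (107/7 per unit): all 7 → value 107, running total 107.00
- item 2 (77/6 per unit): all 6 → value 77, running total 184.00
- item 4 (122/28 per unit): all 28 → value 122, running total 306.00
- item 3 (94/39 per unit): 13 of 39 → value 13×94/39 = 31.3333, running total 337.33
Total 337.33.

337.33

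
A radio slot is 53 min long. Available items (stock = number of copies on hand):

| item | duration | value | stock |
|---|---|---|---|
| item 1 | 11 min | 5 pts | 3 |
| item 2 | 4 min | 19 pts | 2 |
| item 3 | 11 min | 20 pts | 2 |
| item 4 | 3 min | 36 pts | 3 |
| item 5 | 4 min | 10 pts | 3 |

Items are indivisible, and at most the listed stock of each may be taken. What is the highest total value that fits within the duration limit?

Top feasible selections:
- 2×item 2 + 2×item 3 + 3×item 4 + 3×item 5: duration 51, value 216
- 2×item 2 + 2×item 3 + 3×item 4 + 2×item 5: duration 47, value 206
- 1×item 1 + 2×item 2 + 1×item 3 + 3×item 4 + 3×item 5: duration 51, value 201
Best: 216 pts.

216 pts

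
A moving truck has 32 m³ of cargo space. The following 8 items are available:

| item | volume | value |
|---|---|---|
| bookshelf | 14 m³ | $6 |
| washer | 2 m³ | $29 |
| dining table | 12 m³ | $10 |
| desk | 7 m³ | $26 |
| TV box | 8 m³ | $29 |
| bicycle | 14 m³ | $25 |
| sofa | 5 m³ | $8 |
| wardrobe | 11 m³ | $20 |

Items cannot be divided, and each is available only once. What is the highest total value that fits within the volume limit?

$109

Check high-value combinations within 32 m³:
- washer+desk+TV box+bicycle: volume 2+7+8+14=31, value 29+26+29+25=109
- washer+desk+TV box+wardrobe: volume 2+7+8+11=28, value 29+26+29+20=104
- washer+dining table+desk+TV box: volume 2+12+7+8=29, value 29+10+26+29=94
Best: $109.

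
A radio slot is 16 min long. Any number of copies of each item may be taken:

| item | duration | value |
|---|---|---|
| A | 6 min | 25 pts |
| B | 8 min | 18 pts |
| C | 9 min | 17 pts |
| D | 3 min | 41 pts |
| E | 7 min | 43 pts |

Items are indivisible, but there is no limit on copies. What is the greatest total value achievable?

205 pts

Best value-per-unit is D at 41/3, and filling with it alone uses duration 5×3=15. No mix of the others beats 5×41 = 205.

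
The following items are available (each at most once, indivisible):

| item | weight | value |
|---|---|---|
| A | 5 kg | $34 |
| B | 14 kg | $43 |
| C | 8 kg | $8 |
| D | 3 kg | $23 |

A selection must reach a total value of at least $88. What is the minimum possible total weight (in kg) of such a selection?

22

Subsets with value ≥ 88, sorted by total weight:
- A+B+D: weight 22, value 100
- A+B+C+D: weight 30, value 108
Minimum weight: 22 kg.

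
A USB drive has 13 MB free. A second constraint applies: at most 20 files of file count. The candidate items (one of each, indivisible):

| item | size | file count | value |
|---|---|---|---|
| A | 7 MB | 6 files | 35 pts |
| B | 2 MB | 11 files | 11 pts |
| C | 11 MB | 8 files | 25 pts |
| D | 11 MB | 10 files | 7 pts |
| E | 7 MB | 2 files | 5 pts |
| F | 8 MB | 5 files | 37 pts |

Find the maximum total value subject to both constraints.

48 pts

Feasible sets respecting both limits:
- B+F: size 10, file count 16, value 48
- A+B: size 9, file count 17, value 46
- F: size 8, file count 5, value 37
- B+C: size 13, file count 19, value 36
Best: 48 pts.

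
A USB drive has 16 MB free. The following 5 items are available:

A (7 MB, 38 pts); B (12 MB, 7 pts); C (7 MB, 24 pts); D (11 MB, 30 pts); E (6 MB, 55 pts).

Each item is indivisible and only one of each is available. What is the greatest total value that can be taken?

93 pts

This is a 0/1 knapsack; check combinations near the capacity.
- A+E: size 7+6=13, value 38+55=93
- C+E: size 7+6=13, value 24+55=79
- A+C: size 7+7=14, value 38+24=62
Best: 93 pts.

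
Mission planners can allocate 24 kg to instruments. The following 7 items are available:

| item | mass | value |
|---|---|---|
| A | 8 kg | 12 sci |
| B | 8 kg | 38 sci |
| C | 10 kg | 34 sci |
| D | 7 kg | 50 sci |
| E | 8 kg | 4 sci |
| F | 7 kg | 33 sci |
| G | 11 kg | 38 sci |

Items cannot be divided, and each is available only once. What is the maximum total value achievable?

Check high-value combinations within 24 kg:
- B+D+F: mass 8+7+7=22, value 38+50+33=121
- C+D+F: mass 10+7+7=24, value 34+50+33=117
- A+B+D: mass 8+8+7=23, value 12+38+50=100
- A+D+F: mass 8+7+7=22, value 12+50+33=95
- B+D+E: mass 8+7+8=23, value 38+50+4=92
Best: 121 sci.

121 sci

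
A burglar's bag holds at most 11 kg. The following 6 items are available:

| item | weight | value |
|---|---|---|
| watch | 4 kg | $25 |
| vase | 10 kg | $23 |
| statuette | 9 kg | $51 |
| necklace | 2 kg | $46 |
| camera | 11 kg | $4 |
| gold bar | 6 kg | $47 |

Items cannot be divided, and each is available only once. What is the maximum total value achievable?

Check high-value combinations within 11 kg:
- statuette+necklace: weight 9+2=11, value 51+46=97
- necklace+gold bar: weight 2+6=8, value 46+47=93
- watch+gold bar: weight 4+6=10, value 25+47=72
Best: $97.

$97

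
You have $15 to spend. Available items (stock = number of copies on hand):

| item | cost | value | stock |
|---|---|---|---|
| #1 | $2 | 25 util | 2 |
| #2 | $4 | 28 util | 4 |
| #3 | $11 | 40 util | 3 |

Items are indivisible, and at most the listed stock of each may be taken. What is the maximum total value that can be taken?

Best selections within cost 15 and stock limits:
- 1×#1 + 3×#2: cost 14, value 109
- 2×#1 + 2×#2: cost 12, value 106
- 2×#1 + 1×#3: cost 15, value 90
- 3×#2: cost 12, value 84
Best: 109 util.

109 util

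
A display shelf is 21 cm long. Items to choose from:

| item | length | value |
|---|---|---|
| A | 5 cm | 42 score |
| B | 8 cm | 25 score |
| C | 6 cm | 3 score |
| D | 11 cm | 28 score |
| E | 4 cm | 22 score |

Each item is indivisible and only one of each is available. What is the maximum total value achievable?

92 score

Check high-value combinations within 21 cm:
- A+D+E: length 5+11+4=20, value 42+28+22=92
- A+B+E: length 5+8+4=17, value 42+25+22=89
- A+D: length 5+11=16, value 42+28=70
- A+B+C: length 5+8+6=19, value 42+25+3=70
- A+B: length 5+8=13, value 42+25=67
Best: 92 score.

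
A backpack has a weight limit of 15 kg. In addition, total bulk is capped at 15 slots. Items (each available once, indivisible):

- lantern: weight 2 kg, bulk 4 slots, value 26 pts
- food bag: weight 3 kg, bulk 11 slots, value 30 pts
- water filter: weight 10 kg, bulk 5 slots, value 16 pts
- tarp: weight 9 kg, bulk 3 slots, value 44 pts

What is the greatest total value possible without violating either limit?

74 pts

Feasible sets respecting both limits:
- food bag+tarp: weight 12, bulk 14, value 74
- lantern+tarp: weight 11, bulk 7, value 70
- lantern+food bag: weight 5, bulk 15, value 56
Best: 74 pts.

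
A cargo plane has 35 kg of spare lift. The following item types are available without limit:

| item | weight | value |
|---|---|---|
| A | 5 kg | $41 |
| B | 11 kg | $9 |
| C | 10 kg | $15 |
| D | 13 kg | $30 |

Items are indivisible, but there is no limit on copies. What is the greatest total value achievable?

Best value-per-unit is A at 41/5, and filling with it alone uses weight 7×5=35. No mix of the others beats 7×41 = 287.

$287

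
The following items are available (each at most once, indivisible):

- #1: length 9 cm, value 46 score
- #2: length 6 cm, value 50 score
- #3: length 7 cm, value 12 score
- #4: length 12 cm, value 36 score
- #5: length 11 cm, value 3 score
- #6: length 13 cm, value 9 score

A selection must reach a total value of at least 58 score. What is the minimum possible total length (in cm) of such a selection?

13

Subsets with value ≥ 58, sorted by total length:
- #2+#3: length 13, value 62
- #1+#2: length 15, value 96
Minimum length: 13 cm.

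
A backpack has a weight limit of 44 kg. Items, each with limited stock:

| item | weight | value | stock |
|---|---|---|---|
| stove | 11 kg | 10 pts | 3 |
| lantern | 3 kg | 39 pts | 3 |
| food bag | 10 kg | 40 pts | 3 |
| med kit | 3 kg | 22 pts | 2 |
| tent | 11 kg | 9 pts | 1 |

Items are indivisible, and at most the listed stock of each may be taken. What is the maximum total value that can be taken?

259 pts

Top feasible selections:
- 3×lantern + 3×food bag + 1×med kit: weight 42, value 259
- 2×lantern + 3×food bag + 2×med kit: weight 42, value 242
- 3×lantern + 2×food bag + 2×med kit: weight 35, value 241
Best: 259 pts.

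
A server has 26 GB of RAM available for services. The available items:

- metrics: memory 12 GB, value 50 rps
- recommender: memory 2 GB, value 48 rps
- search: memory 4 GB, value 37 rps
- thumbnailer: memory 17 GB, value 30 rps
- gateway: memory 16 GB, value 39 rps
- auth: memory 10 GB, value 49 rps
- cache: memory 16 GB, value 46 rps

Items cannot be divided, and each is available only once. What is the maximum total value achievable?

Check high-value combinations within 26 GB:
- metrics+recommender+auth: memory 12+2+10=24, value 50+48+49=147
- metrics+search+auth: memory 12+4+10=26, value 50+37+49=136
- metrics+recommender+search: memory 12+2+4=18, value 50+48+37=135
- recommender+search+auth: memory 2+4+10=16, value 48+37+49=134
- recommender+search+cache: memory 2+4+16=22, value 48+37+46=131
Best: 147 rps.

147 rps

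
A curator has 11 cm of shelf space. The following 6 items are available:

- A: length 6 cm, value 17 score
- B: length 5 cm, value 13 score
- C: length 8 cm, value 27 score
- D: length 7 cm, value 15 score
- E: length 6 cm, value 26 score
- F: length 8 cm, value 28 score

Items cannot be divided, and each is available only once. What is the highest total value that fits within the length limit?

39 score

Check high-value combinations within 11 cm:
- B+E: length 5+6=11, value 13+26=39
- A+B: length 6+5=11, value 17+13=30
- F: length 8, value 28
- C: length 8, value 27
Best: 39 score.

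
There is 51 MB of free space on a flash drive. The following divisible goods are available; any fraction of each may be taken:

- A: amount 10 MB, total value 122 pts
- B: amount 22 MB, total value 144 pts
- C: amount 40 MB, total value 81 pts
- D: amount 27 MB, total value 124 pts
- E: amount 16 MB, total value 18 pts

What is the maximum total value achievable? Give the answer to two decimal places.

353.26

Take in order of value per unit:
- A (122/10 per unit): all 10 → value 122, running total 122.00
- B (144/22 per unit): all 22 → value 144, running total 266.00
- D (124/27 per unit): 19 of 27 → value 19×124/27 = 87.2593, running total 353.26
Total 353.26.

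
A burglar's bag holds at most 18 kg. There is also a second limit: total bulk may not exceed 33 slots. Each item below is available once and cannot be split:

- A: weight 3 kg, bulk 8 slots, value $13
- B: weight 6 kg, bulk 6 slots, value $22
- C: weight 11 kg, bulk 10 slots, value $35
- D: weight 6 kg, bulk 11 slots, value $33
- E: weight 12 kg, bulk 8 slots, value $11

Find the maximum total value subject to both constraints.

$68

Feasible sets respecting both limits:
- A+B+D: weight 15, bulk 25, value 68
- C+D: weight 17, bulk 21, value 68
- B+C: weight 17, bulk 16, value 57
- B+D: weight 12, bulk 17, value 55
Best: $68.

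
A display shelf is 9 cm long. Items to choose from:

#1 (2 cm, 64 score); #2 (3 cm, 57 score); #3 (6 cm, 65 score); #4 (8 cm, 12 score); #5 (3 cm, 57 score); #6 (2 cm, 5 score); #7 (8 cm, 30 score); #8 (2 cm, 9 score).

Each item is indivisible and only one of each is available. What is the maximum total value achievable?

178 score

Check high-value combinations within 9 cm:
- #1+#2+#5: length 2+3+3=8, value 64+57+57=178
- #1+#2+#6+#8: length 2+3+2+2=9, value 64+57+5+9=135
- #1+#5+#6+#8: length 2+3+2+2=9, value 64+57+5+9=135
- #1+#2+#8: length 2+3+2=7, value 64+57+9=130
Best: 178 score.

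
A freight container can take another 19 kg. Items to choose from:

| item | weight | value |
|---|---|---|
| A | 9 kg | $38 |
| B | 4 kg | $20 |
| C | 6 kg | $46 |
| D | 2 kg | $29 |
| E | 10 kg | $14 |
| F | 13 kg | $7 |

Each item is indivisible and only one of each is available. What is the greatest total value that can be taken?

$113

Check high-value combinations within 19 kg:
- A+C+D: weight 9+6+2=17, value 38+46+29=113
- A+B+C: weight 9+4+6=19, value 38+20+46=104
- B+C+D: weight 4+6+2=12, value 20+46+29=95
Best: $113.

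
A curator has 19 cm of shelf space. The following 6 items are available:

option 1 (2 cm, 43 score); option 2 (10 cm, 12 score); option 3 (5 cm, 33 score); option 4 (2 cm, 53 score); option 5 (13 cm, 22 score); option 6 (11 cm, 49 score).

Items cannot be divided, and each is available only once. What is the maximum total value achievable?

145 score

Check high-value combinations within 19 cm:
- option 1+option 4+option 6: length 2+2+11=15, value 43+53+49=145
- option 1+option 2+option 3+option 4: length 2+10+5+2=19, value 43+12+33+53=141
- option 3+option 4+option 6: length 5+2+11=18, value 33+53+49=135
- option 1+option 3+option 4: length 2+5+2=9, value 43+33+53=129
Best: 145 score.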